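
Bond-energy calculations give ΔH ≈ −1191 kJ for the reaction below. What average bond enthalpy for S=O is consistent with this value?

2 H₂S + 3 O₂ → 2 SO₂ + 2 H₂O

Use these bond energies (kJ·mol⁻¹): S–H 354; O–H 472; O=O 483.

D(S=O) ≈ 542 kJ/mol

Let D be the S=O bond energy.
Σ(broken) = 3×483 + 4×354 = 2865
Σ(formed) = 4×472 + 4×D = 1888 + 4D
ΔH = Σ(broken) − Σ(formed) = (2865) − (1888 + 4D) = +977 − 4D
Setting this equal to −1191 kJ gives 4D = 2168, so D = 542 kJ/mol.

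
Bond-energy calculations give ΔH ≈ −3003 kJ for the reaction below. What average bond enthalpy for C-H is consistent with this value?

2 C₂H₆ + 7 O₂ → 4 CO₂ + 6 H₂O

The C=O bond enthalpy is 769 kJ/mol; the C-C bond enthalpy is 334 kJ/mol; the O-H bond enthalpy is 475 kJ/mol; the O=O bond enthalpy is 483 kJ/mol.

Let D be the C-H bond energy.
Σ(broken) = 2×334 + 12×D + 7×483 = 4049 + 12D
Σ(formed) = 8×769 + 12×475 = 11852
ΔH = Σ(broken) − Σ(formed) = (4049 + 12D) − (11852) = −7803 + 12D
Setting this equal to −3003 kJ gives 12D = 4800, so D = 400 kJ/mol.

D(C-H) ≈ 400 kJ/mol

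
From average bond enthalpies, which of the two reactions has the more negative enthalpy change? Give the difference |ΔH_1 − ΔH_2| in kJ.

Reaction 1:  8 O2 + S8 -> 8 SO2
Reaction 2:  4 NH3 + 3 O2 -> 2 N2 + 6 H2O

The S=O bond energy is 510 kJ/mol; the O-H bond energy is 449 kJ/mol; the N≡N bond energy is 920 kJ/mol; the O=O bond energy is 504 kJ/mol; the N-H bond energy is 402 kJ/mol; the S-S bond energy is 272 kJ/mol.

Reaction 1, by 1060 kJ

Reaction 1:
  Bonds broken (reactants):
    O=O: 8 × 504 = 4032
    S-S: 8 × 272 = 2176
    Σ(broken) = 6208 kJ
  Bonds formed (products):
    S=O: 16 × 510 = 8160
    Σ(formed) = 8160 kJ
  ΔH_1 = 6208 − 8160 = −1952 kJ
Reaction 2:
  Bonds broken (reactants):
    N-H: 12 × 402 = 4824
    O=O: 3 × 504 = 1512
    Σ(broken) = 6336 kJ
  Bonds formed (products):
    N≡N: 2 × 920 = 1840
    O-H: 12 × 449 = 5388
    Σ(formed) = 7228 kJ
  ΔH_2 = 6336 − 7228 = −892 kJ
ΔH_1 − ΔH_2 = −1060 kJ, so reaction 1 has the more negative ΔH; |ΔH_1 − ΔH_2| = 1060 kJ.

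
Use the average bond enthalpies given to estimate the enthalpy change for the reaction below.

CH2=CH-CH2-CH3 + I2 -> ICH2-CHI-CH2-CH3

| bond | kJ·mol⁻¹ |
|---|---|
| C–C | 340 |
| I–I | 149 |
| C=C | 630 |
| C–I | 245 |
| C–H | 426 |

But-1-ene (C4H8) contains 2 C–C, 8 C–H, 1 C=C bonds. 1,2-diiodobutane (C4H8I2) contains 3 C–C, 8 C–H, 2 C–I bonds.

Bonds broken (reactants):
  C–C: 2 × 340 = 680
  C–H: 8 × 426 = 3408
  C=C: 1 × 630 = 630
  I–I: 1 × 149 = 149
  Σ(broken) = 4867 kJ
Bonds formed (products):
  C–C: 3 × 340 = 1020
  C–H: 8 × 426 = 3408
  C–I: 2 × 245 = 490
  Σ(formed) = 4918 kJ
ΔH = Σ(broken) − Σ(formed) = 4867 − 4918 = −51 kJ

ΔH ≈ −51 kJ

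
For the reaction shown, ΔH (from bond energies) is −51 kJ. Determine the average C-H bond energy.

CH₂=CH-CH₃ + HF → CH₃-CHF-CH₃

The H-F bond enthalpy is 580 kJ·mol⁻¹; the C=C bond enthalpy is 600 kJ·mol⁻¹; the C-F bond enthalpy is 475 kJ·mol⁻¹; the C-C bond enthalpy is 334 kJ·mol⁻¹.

Let D be the C-H bond energy.
Σ(broken) = 1×334 + 6×D + 1×600 + 1×580 = 1514 + 6D
Σ(formed) = 2×334 + 1×475 + 7×D = 1143 + 7D
ΔH = Σ(broken) − Σ(formed) = (1514 + 6D) − (1143 + 7D) = +371 − D
Setting this equal to −51 kJ gives D = 422 kJ/mol.

D(C-H) ≈ 422 kJ/mol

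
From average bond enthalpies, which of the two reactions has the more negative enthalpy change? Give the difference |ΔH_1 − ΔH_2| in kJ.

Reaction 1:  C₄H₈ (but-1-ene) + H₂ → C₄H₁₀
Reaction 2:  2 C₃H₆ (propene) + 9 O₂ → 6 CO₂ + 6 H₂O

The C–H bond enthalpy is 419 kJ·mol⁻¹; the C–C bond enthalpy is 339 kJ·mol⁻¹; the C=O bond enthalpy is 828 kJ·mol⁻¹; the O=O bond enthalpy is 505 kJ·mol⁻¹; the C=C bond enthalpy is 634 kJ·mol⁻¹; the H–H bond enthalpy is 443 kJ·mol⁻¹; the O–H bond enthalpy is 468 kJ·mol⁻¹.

Reaction 1:
  Bonds broken (reactants):
    C–C: 2 × 339 = 678
    C–H: 8 × 419 = 3352
    C=C: 1 × 634 = 634
    H–H: 1 × 443 = 443
    Σ(broken) = 5107 kJ
  Bonds formed (products):
    C–C: 3 × 339 = 1017
    C–H: 10 × 419 = 4190
    Σ(formed) = 5207 kJ
  ΔH_1 = 5107 − 5207 = −100 kJ
Reaction 2:
  Bonds broken (reactants):
    C–C: 2 × 339 = 678
    C–H: 12 × 419 = 5028
    C=C: 2 × 634 = 1268
    O=O: 9 × 505 = 4545
    Σ(broken) = 11519 kJ
  Bonds formed (products):
    C=O: 12 × 828 = 9936
    O–H: 12 × 468 = 5616
    Σ(formed) = 15552 kJ
  ΔH_2 = 11519 − 15552 = −4033 kJ
ΔH_1 − ΔH_2 = +3933 kJ, so reaction 2 has the more negative ΔH; |ΔH_1 − ΔH_2| = 3933 kJ.

Reaction 2, by 3933 kJ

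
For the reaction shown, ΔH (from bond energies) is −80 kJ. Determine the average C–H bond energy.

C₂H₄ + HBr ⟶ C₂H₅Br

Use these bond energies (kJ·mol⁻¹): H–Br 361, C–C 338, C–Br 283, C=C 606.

D(C–H) ≈ 426 kJ/mol

Let D be the C–H bond energy.
Σ(broken) = 4×D + 1×606 + 1×361 = 967 + 4D
Σ(formed) = 1×283 + 1×338 + 5×D = 621 + 5D
ΔH = Σ(broken) − Σ(formed) = (967 + 4D) − (621 + 5D) = +346 − D
Setting this equal to −80 kJ gives D = 426 kJ/mol.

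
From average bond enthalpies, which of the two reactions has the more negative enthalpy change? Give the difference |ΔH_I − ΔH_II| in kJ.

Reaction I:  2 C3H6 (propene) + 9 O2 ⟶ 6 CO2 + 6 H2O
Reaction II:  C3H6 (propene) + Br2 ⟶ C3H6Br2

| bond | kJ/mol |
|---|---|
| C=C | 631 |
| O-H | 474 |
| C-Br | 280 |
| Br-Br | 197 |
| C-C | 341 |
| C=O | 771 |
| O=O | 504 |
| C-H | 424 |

Reaction I:
  Bonds broken (reactants):
    C-C: 2 × 341 = 682
    C-H: 12 × 424 = 5088
    C=C: 2 × 631 = 1262
    O=O: 9 × 504 = 4536
    Σ(broken) = 11568 kJ
  Bonds formed (products):
    C=O: 12 × 771 = 9252
    O-H: 12 × 474 = 5688
    Σ(formed) = 14940 kJ
  ΔH_I = 11568 − 14940 = −3372 kJ
Reaction II:
  Bonds broken (reactants):
    Br-Br: 1 × 197 = 197
    C-C: 1 × 341 = 341
    C-H: 6 × 424 = 2544
    C=C: 1 × 631 = 631
    Σ(broken) = 3713 kJ
  Bonds formed (products):
    C-Br: 2 × 280 = 560
    C-C: 2 × 341 = 682
    C-H: 6 × 424 = 2544
    Σ(formed) = 3786 kJ
  ΔH_II = 3713 − 3786 = −73 kJ
ΔH_I − ΔH_II = −3299 kJ, so reaction I has the more negative ΔH; |ΔH_I − ΔH_II| = 3299 kJ.

Reaction I, by 3299 kJ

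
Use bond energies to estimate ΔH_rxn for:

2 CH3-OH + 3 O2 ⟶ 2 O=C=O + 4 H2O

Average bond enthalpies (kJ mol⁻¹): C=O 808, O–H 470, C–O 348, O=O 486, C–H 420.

ΔH ≈ −1378 kJ

Bonds broken (reactants):
  C–H: 6 × 420 = 2520
  C–O: 2 × 348 = 696
  O–H: 2 × 470 = 940
  O=O: 3 × 486 = 1458
  Σ(broken) = 5614 kJ
Bonds formed (products):
  C=O: 4 × 808 = 3232
  O–H: 8 × 470 = 3760
  Σ(formed) = 6992 kJ
ΔH = Σ(broken) − Σ(formed) = 5614 − 6992 = −1378 kJ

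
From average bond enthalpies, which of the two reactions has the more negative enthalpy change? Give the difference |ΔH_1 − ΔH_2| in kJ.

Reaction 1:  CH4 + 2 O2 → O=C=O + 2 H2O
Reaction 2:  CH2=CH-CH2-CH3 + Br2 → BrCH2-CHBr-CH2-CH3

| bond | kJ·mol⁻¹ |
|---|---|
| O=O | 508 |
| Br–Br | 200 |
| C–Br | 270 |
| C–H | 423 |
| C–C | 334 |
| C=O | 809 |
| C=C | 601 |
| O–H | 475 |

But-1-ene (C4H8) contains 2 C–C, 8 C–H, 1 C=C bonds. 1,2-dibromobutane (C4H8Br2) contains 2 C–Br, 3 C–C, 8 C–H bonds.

Reaction 1:
  Bonds broken (reactants):
    C–H: 4 × 423 = 1692
    O=O: 2 × 508 = 1016
    Σ(broken) = 2708 kJ
  Bonds formed (products):
    C=O: 2 × 809 = 1618
    O–H: 4 × 475 = 1900
    Σ(formed) = 3518 kJ
  ΔH_1 = 2708 − 3518 = −810 kJ
Reaction 2:
  Bonds broken (reactants):
    Br–Br: 1 × 200 = 200
    C–C: 2 × 334 = 668
    C–H: 8 × 423 = 3384
    C=C: 1 × 601 = 601
    Σ(broken) = 4853 kJ
  Bonds formed (products):
    C–Br: 2 × 270 = 540
    C–C: 3 × 334 = 1002
    C–H: 8 × 423 = 3384
    Σ(formed) = 4926 kJ
  ΔH_2 = 4853 − 4926 = −73 kJ
ΔH_1 − ΔH_2 = −737 kJ, so reaction 1 has the more negative ΔH; |ΔH_1 − ΔH_2| = 737 kJ.

Reaction 1, by 737 kJ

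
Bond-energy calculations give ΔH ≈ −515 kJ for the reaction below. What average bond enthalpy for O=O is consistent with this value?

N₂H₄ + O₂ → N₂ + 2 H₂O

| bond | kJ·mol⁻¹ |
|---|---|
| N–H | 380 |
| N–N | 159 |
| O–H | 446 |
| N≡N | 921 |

Let D be the O=O bond energy.
Σ(broken) = 4×380 + 1×159 + 1×D = 1679 + D
Σ(formed) = 1×921 + 4×446 = 2705
ΔH = Σ(broken) − Σ(formed) = (1679 + D) − (2705) = −1026 + D
Setting this equal to −515 kJ gives D = 511 kJ/mol.

D(O=O) ≈ 511 kJ/mol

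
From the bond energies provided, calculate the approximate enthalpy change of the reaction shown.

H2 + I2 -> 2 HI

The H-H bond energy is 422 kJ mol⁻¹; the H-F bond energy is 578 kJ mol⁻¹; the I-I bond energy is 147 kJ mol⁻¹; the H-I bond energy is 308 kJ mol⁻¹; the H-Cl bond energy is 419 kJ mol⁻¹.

Bonds broken (reactants):
  H-H: 1 × 422 = 422
  I-I: 1 × 147 = 147
  Σ(broken) = 569 kJ
Bonds formed (products):
  H-I: 2 × 308 = 616
  Σ(formed) = 616 kJ
ΔH = Σ(broken) − Σ(formed) = 569 − 616 = −47 kJ

ΔH ≈ −47 kJ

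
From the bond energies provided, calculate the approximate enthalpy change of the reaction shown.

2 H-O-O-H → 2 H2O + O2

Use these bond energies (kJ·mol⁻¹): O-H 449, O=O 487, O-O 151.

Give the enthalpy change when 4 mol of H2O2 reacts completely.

Bonds broken (reactants):
  O-H: 4 × 449 = 1796
  O-O: 2 × 151 = 302
  Σ(broken) = 2098 kJ
Bonds formed (products):
  O-H: 4 × 449 = 1796
  O=O: 1 × 487 = 487
  Σ(formed) = 2283 kJ
ΔH = Σ(broken) − Σ(formed) = 2098 − 2283 = −185 kJ
For 2× the reaction as written: 2 × (−185) = −370 kJ

ΔH = −370 kJ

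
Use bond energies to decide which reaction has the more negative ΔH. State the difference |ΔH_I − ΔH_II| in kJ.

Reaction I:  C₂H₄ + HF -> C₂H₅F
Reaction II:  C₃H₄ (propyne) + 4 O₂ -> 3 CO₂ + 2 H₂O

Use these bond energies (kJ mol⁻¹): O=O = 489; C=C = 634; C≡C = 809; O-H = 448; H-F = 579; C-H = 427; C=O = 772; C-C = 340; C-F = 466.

Reaction I:
  Bonds broken (reactants):
    C-H: 4 × 427 = 1708
    C=C: 1 × 634 = 634
    H-F: 1 × 579 = 579
    Σ(broken) = 2921 kJ
  Bonds formed (products):
    C-C: 1 × 340 = 340
    C-F: 1 × 466 = 466
    C-H: 5 × 427 = 2135
    Σ(formed) = 2941 kJ
  ΔH_I = 2921 − 2941 = −20 kJ
Reaction II:
  Bonds broken (reactants):
    C≡C: 1 × 809 = 809
    C-C: 1 × 340 = 340
    C-H: 4 × 427 = 1708
    O=O: 4 × 489 = 1956
    Σ(broken) = 4813 kJ
  Bonds formed (products):
    C=O: 6 × 772 = 4632
    O-H: 4 × 448 = 1792
    Σ(formed) = 6424 kJ
  ΔH_II = 4813 − 6424 = −1611 kJ
ΔH_I − ΔH_II = +1591 kJ, so reaction II has the more negative ΔH; |ΔH_I − ΔH_II| = 1591 kJ.

Reaction II, by 1591 kJ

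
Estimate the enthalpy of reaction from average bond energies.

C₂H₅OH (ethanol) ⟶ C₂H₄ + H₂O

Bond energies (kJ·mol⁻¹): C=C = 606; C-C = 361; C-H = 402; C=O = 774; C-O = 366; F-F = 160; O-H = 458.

Bonds broken (reactants):
  C-C: 1 × 361 = 361
  C-H: 5 × 402 = 2010
  C-O: 1 × 366 = 366
  O-H: 1 × 458 = 458
  Σ(broken) = 3195 kJ
Bonds formed (products):
  C-H: 4 × 402 = 1608
  C=C: 1 × 606 = 606
  O-H: 2 × 458 = 916
  Σ(formed) = 3130 kJ
ΔH = Σ(broken) − Σ(formed) = 3195 − 3130 = +65 kJ

ΔH ≈ +65 kJ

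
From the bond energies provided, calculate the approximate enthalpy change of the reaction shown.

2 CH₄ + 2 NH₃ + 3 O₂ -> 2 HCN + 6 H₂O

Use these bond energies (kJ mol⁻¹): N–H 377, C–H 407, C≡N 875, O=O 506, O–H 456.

ΔH ≈ −1000 kJ

Bonds broken (reactants):
  C–H: 8 × 407 = 3256
  N–H: 6 × 377 = 2262
  O=O: 3 × 506 = 1518
  Σ(broken) = 7036 kJ
Bonds formed (products):
  C≡N: 2 × 875 = 1750
  C–H: 2 × 407 = 814
  O–H: 12 × 456 = 5472
  Σ(formed) = 8036 kJ
ΔH = Σ(broken) − Σ(formed) = 7036 − 8036 = −1000 kJ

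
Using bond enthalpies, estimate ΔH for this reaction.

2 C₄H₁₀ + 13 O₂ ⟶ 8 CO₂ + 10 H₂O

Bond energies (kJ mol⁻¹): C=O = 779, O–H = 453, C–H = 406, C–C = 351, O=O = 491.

ΔH ≈ −4915 kJ

Bonds broken (reactants):
  C–C: 6 × 351 = 2106
  C–H: 20 × 406 = 8120
  O=O: 13 × 491 = 6383
  Σ(broken) = 16609 kJ
Bonds formed (products):
  C=O: 16 × 779 = 12464
  O–H: 20 × 453 = 9060
  Σ(formed) = 21524 kJ
ΔH = Σ(broken) − Σ(formed) = 16609 − 21524 = −4915 kJ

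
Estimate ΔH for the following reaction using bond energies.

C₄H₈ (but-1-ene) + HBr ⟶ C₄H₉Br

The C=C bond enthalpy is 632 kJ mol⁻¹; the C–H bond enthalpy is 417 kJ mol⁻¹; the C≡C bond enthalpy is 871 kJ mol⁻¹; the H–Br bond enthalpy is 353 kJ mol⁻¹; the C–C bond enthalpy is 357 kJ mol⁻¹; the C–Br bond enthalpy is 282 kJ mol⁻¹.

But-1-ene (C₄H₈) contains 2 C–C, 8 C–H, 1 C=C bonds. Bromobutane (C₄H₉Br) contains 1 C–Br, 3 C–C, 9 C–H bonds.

Bonds broken (reactants):
  C–C: 2 × 357 = 714
  C–H: 8 × 417 = 3336
  C=C: 1 × 632 = 632
  H–Br: 1 × 353 = 353
  Σ(broken) = 5035 kJ
Bonds formed (products):
  C–Br: 1 × 282 = 282
  C–C: 3 × 357 = 1071
  C–H: 9 × 417 = 3753
  Σ(formed) = 5106 kJ
ΔH = Σ(broken) − Σ(formed) = 5035 − 5106 = −71 kJ

ΔH ≈ −71 kJ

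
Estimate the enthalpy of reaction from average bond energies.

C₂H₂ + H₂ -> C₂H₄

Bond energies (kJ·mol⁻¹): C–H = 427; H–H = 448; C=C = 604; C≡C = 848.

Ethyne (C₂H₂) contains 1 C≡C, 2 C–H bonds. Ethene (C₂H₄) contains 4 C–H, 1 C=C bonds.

Bonds broken (reactants):
  C≡C: 1 × 848 = 848
  C–H: 2 × 427 = 854
  H–H: 1 × 448 = 448
  Σ(broken) = 2150 kJ
Bonds formed (products):
  C–H: 4 × 427 = 1708
  C=C: 1 × 604 = 604
  Σ(formed) = 2312 kJ
ΔH = Σ(broken) − Σ(formed) = 2150 − 2312 = −162 kJ

ΔH ≈ −162 kJ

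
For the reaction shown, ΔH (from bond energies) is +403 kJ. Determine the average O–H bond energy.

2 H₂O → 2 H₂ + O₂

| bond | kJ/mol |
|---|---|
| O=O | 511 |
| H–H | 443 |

D(O–H) ≈ 450 kJ/mol

Let D be the O–H bond energy.
Σ(broken) = 4×D = 4D
Σ(formed) = 2×443 + 1×511 = 1397
ΔH = Σ(broken) − Σ(formed) = (4D) − (1397) = −1397 + 4D
Setting this equal to +403 kJ gives 4D = 1800, so D = 450 kJ/mol.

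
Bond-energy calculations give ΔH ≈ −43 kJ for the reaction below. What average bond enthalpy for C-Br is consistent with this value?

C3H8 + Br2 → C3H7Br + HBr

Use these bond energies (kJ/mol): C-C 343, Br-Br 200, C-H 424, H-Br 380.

D(C-Br) ≈ 287 kJ/mol

Let D be the C-Br bond energy.
Σ(broken) = 1×200 + 2×343 + 8×424 = 4278
Σ(formed) = 1×D + 2×343 + 7×424 + 1×380 = 4034 + D
ΔH = Σ(broken) − Σ(formed) = (4278) − (4034 + D) = +244 − D
Setting this equal to −43 kJ gives D = 287 kJ/mol.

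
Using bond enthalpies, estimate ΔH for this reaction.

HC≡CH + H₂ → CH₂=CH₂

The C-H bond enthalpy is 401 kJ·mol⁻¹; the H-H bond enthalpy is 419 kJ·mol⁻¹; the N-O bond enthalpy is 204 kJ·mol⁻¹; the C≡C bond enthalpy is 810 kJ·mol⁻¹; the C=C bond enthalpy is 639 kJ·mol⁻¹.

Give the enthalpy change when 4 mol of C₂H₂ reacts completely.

ΔH = −848 kJ

Bonds broken (reactants):
  C≡C: 1 × 810 = 810
  C-H: 2 × 401 = 802
  H-H: 1 × 419 = 419
  Σ(broken) = 2031 kJ
Bonds formed (products):
  C-H: 4 × 401 = 1604
  C=C: 1 × 639 = 639
  Σ(formed) = 2243 kJ
ΔH = Σ(broken) − Σ(formed) = 2031 − 2243 = −212 kJ
For 4× the reaction as written: 4 × (−212) = −848 kJ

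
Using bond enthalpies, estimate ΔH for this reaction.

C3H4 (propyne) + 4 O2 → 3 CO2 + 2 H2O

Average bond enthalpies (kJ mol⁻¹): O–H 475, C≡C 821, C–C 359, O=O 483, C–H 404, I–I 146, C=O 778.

ΔH ≈ −1840 kJ

Bonds broken (reactants):
  C≡C: 1 × 821 = 821
  C–C: 1 × 359 = 359
  C–H: 4 × 404 = 1616
  O=O: 4 × 483 = 1932
  Σ(broken) = 4728 kJ
Bonds formed (products):
  C=O: 6 × 778 = 4668
  O–H: 4 × 475 = 1900
  Σ(formed) = 6568 kJ
ΔH = Σ(broken) − Σ(formed) = 4728 − 6568 = −1840 kJ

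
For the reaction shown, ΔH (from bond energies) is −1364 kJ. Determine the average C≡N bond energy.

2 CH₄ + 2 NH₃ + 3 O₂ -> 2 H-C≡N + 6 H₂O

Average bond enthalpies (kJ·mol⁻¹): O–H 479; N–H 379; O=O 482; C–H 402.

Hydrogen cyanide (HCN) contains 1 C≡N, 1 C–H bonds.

Let D be the C≡N bond energy.
Σ(broken) = 8×402 + 6×379 + 3×482 = 6936
Σ(formed) = 2×D + 2×402 + 12×479 = 6552 + 2D
ΔH = Σ(broken) − Σ(formed) = (6936) − (6552 + 2D) = +384 − 2D
Setting this equal to −1364 kJ gives 2D = 1748, so D = 874 kJ/mol.

D(C≡N) ≈ 874 kJ/mol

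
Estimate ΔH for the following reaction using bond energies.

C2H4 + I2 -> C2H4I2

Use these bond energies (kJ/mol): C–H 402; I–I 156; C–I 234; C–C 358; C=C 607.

Bonds broken (reactants):
  C–H: 4 × 402 = 1608
  C=C: 1 × 607 = 607
  I–I: 1 × 156 = 156
  Σ(broken) = 2371 kJ
Bonds formed (products):
  C–C: 1 × 358 = 358
  C–H: 4 × 402 = 1608
  C–I: 2 × 234 = 468
  Σ(formed) = 2434 kJ
ΔH = Σ(broken) − Σ(formed) = 2371 − 2434 = −63 kJ

ΔH ≈ −63 kJ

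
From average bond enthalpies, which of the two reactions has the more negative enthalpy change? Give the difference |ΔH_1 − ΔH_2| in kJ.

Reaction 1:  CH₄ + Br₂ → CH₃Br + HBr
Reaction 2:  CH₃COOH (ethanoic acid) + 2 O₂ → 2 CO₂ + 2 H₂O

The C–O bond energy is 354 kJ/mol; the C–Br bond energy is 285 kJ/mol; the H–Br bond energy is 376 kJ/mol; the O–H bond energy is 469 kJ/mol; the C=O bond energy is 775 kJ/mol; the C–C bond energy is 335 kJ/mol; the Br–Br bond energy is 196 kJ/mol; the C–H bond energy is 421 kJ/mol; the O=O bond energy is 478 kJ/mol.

Reaction 1:
  Bonds broken (reactants):
    Br–Br: 1 × 196 = 196
    C–H: 4 × 421 = 1684
    Σ(broken) = 1880 kJ
  Bonds formed (products):
    C–Br: 1 × 285 = 285
    C–H: 3 × 421 = 1263
    H–Br: 1 × 376 = 376
    Σ(formed) = 1924 kJ
  ΔH_1 = 1880 − 1924 = −44 kJ
Reaction 2:
  Bonds broken (reactants):
    C–C: 1 × 335 = 335
    C–H: 3 × 421 = 1263
    C–O: 1 × 354 = 354
    C=O: 1 × 775 = 775
    O–H: 1 × 469 = 469
    O=O: 2 × 478 = 956
    Σ(broken) = 4152 kJ
  Bonds formed (products):
    C=O: 4 × 775 = 3100
    O–H: 4 × 469 = 1876
    Σ(formed) = 4976 kJ
  ΔH_2 = 4152 − 4976 = −824 kJ
ΔH_1 − ΔH_2 = +780 kJ, so reaction 2 has the more negative ΔH; |ΔH_1 − ΔH_2| = 780 kJ.

Reaction 2, by 780 kJ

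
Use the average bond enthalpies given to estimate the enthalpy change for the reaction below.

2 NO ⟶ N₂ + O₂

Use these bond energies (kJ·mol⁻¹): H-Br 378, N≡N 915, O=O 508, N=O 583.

ΔH ≈ −257 kJ

Bonds broken (reactants):
  N=O: 2 × 583 = 1166
  Σ(broken) = 1166 kJ
Bonds formed (products):
  N≡N: 1 × 915 = 915
  O=O: 1 × 508 = 508
  Σ(formed) = 1423 kJ
ΔH = Σ(broken) − Σ(formed) = 1166 − 1423 = −257 kJ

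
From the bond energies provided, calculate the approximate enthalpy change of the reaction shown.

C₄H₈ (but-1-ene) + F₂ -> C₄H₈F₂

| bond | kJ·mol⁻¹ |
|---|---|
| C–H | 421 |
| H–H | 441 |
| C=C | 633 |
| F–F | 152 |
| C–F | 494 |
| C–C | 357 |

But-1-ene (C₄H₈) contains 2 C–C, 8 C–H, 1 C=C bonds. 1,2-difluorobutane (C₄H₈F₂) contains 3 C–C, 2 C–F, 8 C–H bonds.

Bonds broken (reactants):
  C–C: 2 × 357 = 714
  C–H: 8 × 421 = 3368
  C=C: 1 × 633 = 633
  F–F: 1 × 152 = 152
  Σ(broken) = 4867 kJ
Bonds formed (products):
  C–C: 3 × 357 = 1071
  C–F: 2 × 494 = 988
  C–H: 8 × 421 = 3368
  Σ(formed) = 5427 kJ
ΔH = Σ(broken) − Σ(formed) = 4867 − 5427 = −560 kJ

ΔH ≈ −560 kJ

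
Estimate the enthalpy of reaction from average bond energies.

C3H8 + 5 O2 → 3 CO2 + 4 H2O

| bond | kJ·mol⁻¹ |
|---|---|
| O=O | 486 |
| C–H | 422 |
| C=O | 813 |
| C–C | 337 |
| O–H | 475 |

ΔH ≈ −2198 kJ

Bonds broken (reactants):
  C–C: 2 × 337 = 674
  C–H: 8 × 422 = 3376
  O=O: 5 × 486 = 2430
  Σ(broken) = 6480 kJ
Bonds formed (products):
  C=O: 6 × 813 = 4878
  O–H: 8 × 475 = 3800
  Σ(formed) = 8678 kJ
ΔH = Σ(broken) − Σ(formed) = 6480 − 8678 = −2198 kJ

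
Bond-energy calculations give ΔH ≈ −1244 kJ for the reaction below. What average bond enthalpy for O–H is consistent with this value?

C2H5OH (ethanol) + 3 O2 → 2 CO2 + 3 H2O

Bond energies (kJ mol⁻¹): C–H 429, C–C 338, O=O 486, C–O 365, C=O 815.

D(O–H) ≈ 458 kJ/mol

Let D be the O–H bond energy.
Σ(broken) = 1×338 + 5×429 + 1×365 + 1×D + 3×486 = 4306 + D
Σ(formed) = 4×815 + 6×D = 3260 + 6D
ΔH = Σ(broken) − Σ(formed) = (4306 + D) − (3260 + 6D) = +1046 − 5D
Setting this equal to −1244 kJ gives 5D = 2290, so D = 458 kJ/mol.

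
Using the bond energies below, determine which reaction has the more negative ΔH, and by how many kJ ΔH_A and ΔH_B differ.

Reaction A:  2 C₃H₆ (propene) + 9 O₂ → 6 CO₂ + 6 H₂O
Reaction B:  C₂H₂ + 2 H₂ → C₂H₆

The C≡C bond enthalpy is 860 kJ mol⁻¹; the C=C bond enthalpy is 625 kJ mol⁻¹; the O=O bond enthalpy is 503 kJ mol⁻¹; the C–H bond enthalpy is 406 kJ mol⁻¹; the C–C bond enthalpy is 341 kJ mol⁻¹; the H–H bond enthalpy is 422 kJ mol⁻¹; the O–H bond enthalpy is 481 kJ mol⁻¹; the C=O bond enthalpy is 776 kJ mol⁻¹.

Reaction A:
  Bonds broken (reactants):
    C–C: 2 × 341 = 682
    C–H: 12 × 406 = 4872
    C=C: 2 × 625 = 1250
    O=O: 9 × 503 = 4527
    Σ(broken) = 11331 kJ
  Bonds formed (products):
    C=O: 12 × 776 = 9312
    O–H: 12 × 481 = 5772
    Σ(formed) = 15084 kJ
  ΔH_A = 11331 − 15084 = −3753 kJ
Reaction B:
  Bonds broken (reactants):
    C≡C: 1 × 860 = 860
    C–H: 2 × 406 = 812
    H–H: 2 × 422 = 844
    Σ(broken) = 2516 kJ
  Bonds formed (products):
    C–C: 1 × 341 = 341
    C–H: 6 × 406 = 2436
    Σ(formed) = 2777 kJ
  ΔH_B = 2516 − 2777 = −261 kJ
ΔH_A − ΔH_B = −3492 kJ, so reaction A has the more negative ΔH; |ΔH_A − ΔH_B| = 3492 kJ.

Reaction A, by 3492 kJ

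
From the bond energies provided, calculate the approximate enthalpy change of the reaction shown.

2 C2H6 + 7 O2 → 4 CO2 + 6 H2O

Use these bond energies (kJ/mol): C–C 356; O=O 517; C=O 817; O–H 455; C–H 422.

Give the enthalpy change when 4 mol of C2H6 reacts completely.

ΔH = −5202 kJ

Bonds broken (reactants):
  C–C: 2 × 356 = 712
  C–H: 12 × 422 = 5064
  O=O: 7 × 517 = 3619
  Σ(broken) = 9395 kJ
Bonds formed (products):
  C=O: 8 × 817 = 6536
  O–H: 12 × 455 = 5460
  Σ(formed) = 11996 kJ
ΔH = Σ(broken) − Σ(formed) = 9395 − 11996 = −2601 kJ
For 2× the reaction as written: 2 × (−2601) = −5202 kJ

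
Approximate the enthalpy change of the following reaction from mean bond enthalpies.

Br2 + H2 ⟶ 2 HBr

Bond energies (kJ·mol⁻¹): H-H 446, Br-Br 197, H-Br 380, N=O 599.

Bonds broken (reactants):
  Br-Br: 1 × 197 = 197
  H-H: 1 × 446 = 446
  Σ(broken) = 643 kJ
Bonds formed (products):
  H-Br: 2 × 380 = 760
  Σ(formed) = 760 kJ
ΔH = Σ(broken) − Σ(formed) = 643 − 760 = −117 kJ

ΔH ≈ −117 kJ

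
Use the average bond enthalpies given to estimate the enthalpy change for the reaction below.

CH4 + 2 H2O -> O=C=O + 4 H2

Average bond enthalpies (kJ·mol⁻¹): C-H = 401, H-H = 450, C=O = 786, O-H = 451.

ΔH ≈ +36 kJ

Bonds broken (reactants):
  C-H: 4 × 401 = 1604
  O-H: 4 × 451 = 1804
  Σ(broken) = 3408 kJ
Bonds formed (products):
  C=O: 2 × 786 = 1572
  H-H: 4 × 450 = 1800
  Σ(formed) = 3372 kJ
ΔH = Σ(broken) − Σ(formed) = 3408 − 3372 = +36 kJ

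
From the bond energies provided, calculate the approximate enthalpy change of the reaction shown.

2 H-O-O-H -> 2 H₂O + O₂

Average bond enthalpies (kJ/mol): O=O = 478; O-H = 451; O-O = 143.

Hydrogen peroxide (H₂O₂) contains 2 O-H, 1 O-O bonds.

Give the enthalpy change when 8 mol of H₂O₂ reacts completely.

ΔH = −768 kJ

Bonds broken (reactants):
  O-H: 4 × 451 = 1804
  O-O: 2 × 143 = 286
  Σ(broken) = 2090 kJ
Bonds formed (products):
  O-H: 4 × 451 = 1804
  O=O: 1 × 478 = 478
  Σ(formed) = 2282 kJ
ΔH = Σ(broken) − Σ(formed) = 2090 − 2282 = −192 kJ
For 4× the reaction as written: 4 × (−192) = −768 kJ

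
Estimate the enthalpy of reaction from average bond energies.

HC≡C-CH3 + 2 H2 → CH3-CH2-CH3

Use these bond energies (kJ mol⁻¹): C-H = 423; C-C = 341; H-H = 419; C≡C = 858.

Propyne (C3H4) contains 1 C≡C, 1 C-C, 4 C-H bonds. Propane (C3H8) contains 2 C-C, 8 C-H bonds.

ΔH ≈ −337 kJ

Bonds broken (reactants):
  C≡C: 1 × 858 = 858
  C-C: 1 × 341 = 341
  C-H: 4 × 423 = 1692
  H-H: 2 × 419 = 838
  Σ(broken) = 3729 kJ
Bonds formed (products):
  C-C: 2 × 341 = 682
  C-H: 8 × 423 = 3384
  Σ(formed) = 4066 kJ
ΔH = Σ(broken) − Σ(formed) = 3729 − 4066 = −337 kJ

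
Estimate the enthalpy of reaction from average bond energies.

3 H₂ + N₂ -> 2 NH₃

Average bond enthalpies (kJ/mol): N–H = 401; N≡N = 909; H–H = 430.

Bonds broken (reactants):
  H–H: 3 × 430 = 1290
  N≡N: 1 × 909 = 909
  Σ(broken) = 2199 kJ
Bonds formed (products):
  N–H: 6 × 401 = 2406
  Σ(formed) = 2406 kJ
ΔH = Σ(broken) − Σ(formed) = 2199 − 2406 = −207 kJ

ΔH ≈ −207 kJ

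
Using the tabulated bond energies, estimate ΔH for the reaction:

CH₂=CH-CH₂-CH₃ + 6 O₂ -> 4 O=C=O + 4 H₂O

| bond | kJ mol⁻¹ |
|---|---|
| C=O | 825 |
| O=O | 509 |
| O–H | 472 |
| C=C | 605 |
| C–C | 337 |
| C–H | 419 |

ΔH ≈ −2691 kJ

Bonds broken (reactants):
  C–C: 2 × 337 = 674
  C–H: 8 × 419 = 3352
  C=C: 1 × 605 = 605
  O=O: 6 × 509 = 3054
  Σ(broken) = 7685 kJ
Bonds formed (products):
  C=O: 8 × 825 = 6600
  O–H: 8 × 472 = 3776
  Σ(formed) = 10376 kJ
ΔH = Σ(broken) − Σ(formed) = 7685 − 10376 = −2691 kJ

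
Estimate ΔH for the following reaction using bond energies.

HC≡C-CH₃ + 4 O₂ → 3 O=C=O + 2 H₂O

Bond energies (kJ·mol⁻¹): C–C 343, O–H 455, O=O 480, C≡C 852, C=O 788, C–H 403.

Bonds broken (reactants):
  C≡C: 1 × 852 = 852
  C–C: 1 × 343 = 343
  C–H: 4 × 403 = 1612
  O=O: 4 × 480 = 1920
  Σ(broken) = 4727 kJ
Bonds formed (products):
  C=O: 6 × 788 = 4728
  O–H: 4 × 455 = 1820
  Σ(formed) = 6548 kJ
ΔH = Σ(broken) − Σ(formed) = 4727 − 6548 = −1821 kJ

ΔH ≈ −1821 kJ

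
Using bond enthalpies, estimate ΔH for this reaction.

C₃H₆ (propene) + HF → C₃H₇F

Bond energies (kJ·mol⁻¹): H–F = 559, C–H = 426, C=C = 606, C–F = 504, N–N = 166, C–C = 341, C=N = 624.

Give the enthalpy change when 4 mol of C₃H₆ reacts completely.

Bonds broken (reactants):
  C–C: 1 × 341 = 341
  C–H: 6 × 426 = 2556
  C=C: 1 × 606 = 606
  H–F: 1 × 559 = 559
  Σ(broken) = 4062 kJ
Bonds formed (products):
  C–C: 2 × 341 = 682
  C–F: 1 × 504 = 504
  C–H: 7 × 426 = 2982
  Σ(formed) = 4168 kJ
ΔH = Σ(broken) − Σ(formed) = 4062 − 4168 = −106 kJ
For 4× the reaction as written: 4 × (−106) = −424 kJ

ΔH = −424 kJ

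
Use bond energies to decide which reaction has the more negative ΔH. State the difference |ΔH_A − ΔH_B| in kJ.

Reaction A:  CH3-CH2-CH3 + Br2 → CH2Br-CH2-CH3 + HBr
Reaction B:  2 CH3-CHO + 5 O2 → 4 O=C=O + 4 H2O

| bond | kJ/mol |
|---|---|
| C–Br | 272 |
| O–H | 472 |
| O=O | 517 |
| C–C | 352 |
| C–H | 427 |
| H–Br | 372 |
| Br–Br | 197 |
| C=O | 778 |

Reaction A:
  Bonds broken (reactants):
    Br–Br: 1 × 197 = 197
    C–C: 2 × 352 = 704
    C–H: 8 × 427 = 3416
    Σ(broken) = 4317 kJ
  Bonds formed (products):
    C–Br: 1 × 272 = 272
    C–C: 2 × 352 = 704
    C–H: 7 × 427 = 2989
    H–Br: 1 × 372 = 372
    Σ(formed) = 4337 kJ
  ΔH_A = 4317 − 4337 = −20 kJ
Reaction B:
  Bonds broken (reactants):
    C–C: 2 × 352 = 704
    C–H: 8 × 427 = 3416
    C=O: 2 × 778 = 1556
    O=O: 5 × 517 = 2585
    Σ(broken) = 8261 kJ
  Bonds formed (products):
    C=O: 8 × 778 = 6224
    O–H: 8 × 472 = 3776
    Σ(formed) = 10000 kJ
  ΔH_B = 8261 − 10000 = −1739 kJ
ΔH_A − ΔH_B = +1719 kJ, so reaction B has the more negative ΔH; |ΔH_A − ΔH_B| = 1719 kJ.

Reaction B, by 1719 kJ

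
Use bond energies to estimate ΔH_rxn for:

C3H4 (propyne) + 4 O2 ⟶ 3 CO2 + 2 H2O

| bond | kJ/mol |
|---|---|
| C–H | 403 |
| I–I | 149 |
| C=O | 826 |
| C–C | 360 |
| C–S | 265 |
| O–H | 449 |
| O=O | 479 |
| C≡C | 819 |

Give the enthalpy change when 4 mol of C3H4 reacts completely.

Bonds broken (reactants):
  C≡C: 1 × 819 = 819
  C–C: 1 × 360 = 360
  C–H: 4 × 403 = 1612
  O=O: 4 × 479 = 1916
  Σ(broken) = 4707 kJ
Bonds formed (products):
  C=O: 6 × 826 = 4956
  O–H: 4 × 449 = 1796
  Σ(formed) = 6752 kJ
ΔH = Σ(broken) − Σ(formed) = 4707 − 6752 = −2045 kJ
For 4× the reaction as written: 4 × (−2045) = −8180 kJ

ΔH = −8180 kJ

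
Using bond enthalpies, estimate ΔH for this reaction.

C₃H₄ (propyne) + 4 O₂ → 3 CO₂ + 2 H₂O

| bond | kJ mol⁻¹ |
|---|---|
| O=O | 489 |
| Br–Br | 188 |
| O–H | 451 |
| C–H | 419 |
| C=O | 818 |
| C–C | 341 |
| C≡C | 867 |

Bonds broken (reactants):
  C≡C: 1 × 867 = 867
  C–C: 1 × 341 = 341
  C–H: 4 × 419 = 1676
  O=O: 4 × 489 = 1956
  Σ(broken) = 4840 kJ
Bonds formed (products):
  C=O: 6 × 818 = 4908
  O–H: 4 × 451 = 1804
  Σ(formed) = 6712 kJ
ΔH = Σ(broken) − Σ(formed) = 4840 − 6712 = −1872 kJ

ΔH ≈ −1872 kJ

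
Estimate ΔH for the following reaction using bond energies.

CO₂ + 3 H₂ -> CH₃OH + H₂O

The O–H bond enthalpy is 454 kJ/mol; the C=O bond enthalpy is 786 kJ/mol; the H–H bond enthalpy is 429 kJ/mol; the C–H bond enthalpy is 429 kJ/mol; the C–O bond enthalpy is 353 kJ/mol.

ΔH ≈ −143 kJ

Bonds broken (reactants):
  C=O: 2 × 786 = 1572
  H–H: 3 × 429 = 1287
  Σ(broken) = 2859 kJ
Bonds formed (products):
  C–H: 3 × 429 = 1287
  C–O: 1 × 353 = 353
  O–H: 3 × 454 = 1362
  Σ(formed) = 3002 kJ
ΔH = Σ(broken) − Σ(formed) = 2859 − 3002 = −143 kJ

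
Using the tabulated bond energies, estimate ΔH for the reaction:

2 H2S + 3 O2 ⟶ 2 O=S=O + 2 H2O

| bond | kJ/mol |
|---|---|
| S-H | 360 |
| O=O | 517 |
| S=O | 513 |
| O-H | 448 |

ΔH ≈ −853 kJ

Bonds broken (reactants):
  O=O: 3 × 517 = 1551
  S-H: 4 × 360 = 1440
  Σ(broken) = 2991 kJ
Bonds formed (products):
  O-H: 4 × 448 = 1792
  S=O: 4 × 513 = 2052
  Σ(formed) = 3844 kJ
ΔH = Σ(broken) − Σ(formed) = 2991 − 3844 = −853 kJ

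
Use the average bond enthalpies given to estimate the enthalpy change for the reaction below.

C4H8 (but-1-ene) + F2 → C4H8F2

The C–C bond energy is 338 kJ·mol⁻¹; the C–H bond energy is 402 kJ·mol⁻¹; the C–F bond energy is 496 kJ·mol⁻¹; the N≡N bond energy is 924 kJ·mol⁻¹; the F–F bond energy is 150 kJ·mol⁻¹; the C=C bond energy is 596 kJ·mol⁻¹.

ΔH ≈ −584 kJ

Bonds broken (reactants):
  C–C: 2 × 338 = 676
  C–H: 8 × 402 = 3216
  C=C: 1 × 596 = 596
  F–F: 1 × 150 = 150
  Σ(broken) = 4638 kJ
Bonds formed (products):
  C–C: 3 × 338 = 1014
  C–F: 2 × 496 = 992
  C–H: 8 × 402 = 3216
  Σ(formed) = 5222 kJ
ΔH = Σ(broken) − Σ(formed) = 4638 − 5222 = −584 kJ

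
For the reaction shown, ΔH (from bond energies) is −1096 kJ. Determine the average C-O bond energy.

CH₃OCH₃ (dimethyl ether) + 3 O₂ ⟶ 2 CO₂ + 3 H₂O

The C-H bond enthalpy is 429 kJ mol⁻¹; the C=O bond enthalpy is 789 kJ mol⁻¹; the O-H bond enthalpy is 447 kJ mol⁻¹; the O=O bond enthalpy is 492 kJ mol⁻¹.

Let D be the C-O bond energy.
Σ(broken) = 6×429 + 2×D + 3×492 = 4050 + 2D
Σ(formed) = 4×789 + 6×447 = 5838
ΔH = Σ(broken) − Σ(formed) = (4050 + 2D) − (5838) = −1788 + 2D
Setting this equal to −1096 kJ gives 2D = 692, so D = 346 kJ/mol.

D(C-O) ≈ 346 kJ/mol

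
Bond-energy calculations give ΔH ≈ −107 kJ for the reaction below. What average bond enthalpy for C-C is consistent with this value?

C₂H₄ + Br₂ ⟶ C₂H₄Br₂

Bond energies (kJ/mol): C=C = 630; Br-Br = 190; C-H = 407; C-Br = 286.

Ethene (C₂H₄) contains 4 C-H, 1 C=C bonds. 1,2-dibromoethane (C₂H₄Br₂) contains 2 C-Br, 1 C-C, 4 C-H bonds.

D(C-C) ≈ 355 kJ/mol

Let D be the C-C bond energy.
Σ(broken) = 1×190 + 4×407 + 1×630 = 2448
Σ(formed) = 2×286 + 1×D + 4×407 = 2200 + D
ΔH = Σ(broken) − Σ(formed) = (2448) − (2200 + D) = +248 − D
Setting this equal to −107 kJ gives D = 355 kJ/mol.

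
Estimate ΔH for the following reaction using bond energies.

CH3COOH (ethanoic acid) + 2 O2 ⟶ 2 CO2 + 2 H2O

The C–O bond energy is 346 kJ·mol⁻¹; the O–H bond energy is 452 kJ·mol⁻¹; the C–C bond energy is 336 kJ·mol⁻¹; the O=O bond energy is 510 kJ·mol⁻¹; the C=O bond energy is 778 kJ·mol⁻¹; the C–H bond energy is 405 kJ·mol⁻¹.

ΔH ≈ −773 kJ

Bonds broken (reactants):
  C–C: 1 × 336 = 336
  C–H: 3 × 405 = 1215
  C–O: 1 × 346 = 346
  C=O: 1 × 778 = 778
  O–H: 1 × 452 = 452
  O=O: 2 × 510 = 1020
  Σ(broken) = 4147 kJ
Bonds formed (products):
  C=O: 4 × 778 = 3112
  O–H: 4 × 452 = 1808
  Σ(formed) = 4920 kJ
ΔH = Σ(broken) − Σ(formed) = 4147 − 4920 = −773 kJ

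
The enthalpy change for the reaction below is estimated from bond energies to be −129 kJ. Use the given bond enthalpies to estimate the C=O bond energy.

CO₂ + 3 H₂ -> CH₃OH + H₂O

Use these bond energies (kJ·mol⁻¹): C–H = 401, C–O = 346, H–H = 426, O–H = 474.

Let D be the C=O bond energy.
Σ(broken) = 2×D + 3×426 = 1278 + 2D
Σ(formed) = 3×401 + 1×346 + 3×474 = 2971
ΔH = Σ(broken) − Σ(formed) = (1278 + 2D) − (2971) = −1693 + 2D
Setting this equal to −129 kJ gives 2D = 1564, so D = 782 kJ/mol.

D(C=O) ≈ 782 kJ/mol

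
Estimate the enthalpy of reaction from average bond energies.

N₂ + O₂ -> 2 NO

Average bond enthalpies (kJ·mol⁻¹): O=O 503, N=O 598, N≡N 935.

ΔH ≈ +242 kJ

Bonds broken (reactants):
  N≡N: 1 × 935 = 935
  O=O: 1 × 503 = 503
  Σ(broken) = 1438 kJ
Bonds formed (products):
  N=O: 2 × 598 = 1196
  Σ(formed) = 1196 kJ
ΔH = Σ(broken) − Σ(formed) = 1438 − 1196 = +242 kJ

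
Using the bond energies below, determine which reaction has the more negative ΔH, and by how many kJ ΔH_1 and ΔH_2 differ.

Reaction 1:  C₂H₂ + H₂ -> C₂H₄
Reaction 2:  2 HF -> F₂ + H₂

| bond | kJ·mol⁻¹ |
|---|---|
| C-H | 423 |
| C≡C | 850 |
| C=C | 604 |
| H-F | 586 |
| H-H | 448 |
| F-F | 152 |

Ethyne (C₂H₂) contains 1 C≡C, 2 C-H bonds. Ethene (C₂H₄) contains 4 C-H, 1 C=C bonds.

Reaction 1, by 724 kJ

Reaction 1:
  Bonds broken (reactants):
    C≡C: 1 × 850 = 850
    C-H: 2 × 423 = 846
    H-H: 1 × 448 = 448
    Σ(broken) = 2144 kJ
  Bonds formed (products):
    C-H: 4 × 423 = 1692
    C=C: 1 × 604 = 604
    Σ(formed) = 2296 kJ
  ΔH_1 = 2144 − 2296 = −152 kJ
Reaction 2:
  Bonds broken (reactants):
    H-F: 2 × 586 = 1172
    Σ(broken) = 1172 kJ
  Bonds formed (products):
    F-F: 1 × 152 = 152
    H-H: 1 × 448 = 448
    Σ(formed) = 600 kJ
  ΔH_2 = 1172 − 600 = +572 kJ
ΔH_1 − ΔH_2 = −724 kJ, so reaction 1 has the more negative ΔH; |ΔH_1 − ΔH_2| = 724 kJ.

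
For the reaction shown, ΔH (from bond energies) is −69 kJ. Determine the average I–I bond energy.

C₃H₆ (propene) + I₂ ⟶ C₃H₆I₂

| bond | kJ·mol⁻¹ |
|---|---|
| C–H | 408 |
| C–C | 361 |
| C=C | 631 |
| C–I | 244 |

Let D be the I–I bond energy.
Σ(broken) = 1×361 + 6×408 + 1×631 + 1×D = 3440 + D
Σ(formed) = 2×361 + 6×408 + 2×244 = 3658
ΔH = Σ(broken) − Σ(formed) = (3440 + D) − (3658) = −218 + D
Setting this equal to −69 kJ gives D = 149 kJ/mol.

D(I–I) ≈ 149 kJ/mol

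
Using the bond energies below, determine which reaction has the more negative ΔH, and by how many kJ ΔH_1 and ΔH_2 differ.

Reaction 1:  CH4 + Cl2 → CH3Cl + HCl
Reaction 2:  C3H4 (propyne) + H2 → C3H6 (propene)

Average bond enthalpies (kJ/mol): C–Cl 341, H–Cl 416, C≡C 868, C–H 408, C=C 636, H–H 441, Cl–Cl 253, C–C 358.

Reaction 2, by 47 kJ

Reaction 1:
  Bonds broken (reactants):
    C–H: 4 × 408 = 1632
    Cl–Cl: 1 × 253 = 253
    Σ(broken) = 1885 kJ
  Bonds formed (products):
    C–Cl: 1 × 341 = 341
    C–H: 3 × 408 = 1224
    H–Cl: 1 × 416 = 416
    Σ(formed) = 1981 kJ
  ΔH_1 = 1885 − 1981 = −96 kJ
Reaction 2:
  Bonds broken (reactants):
    C≡C: 1 × 868 = 868
    C–C: 1 × 358 = 358
    C–H: 4 × 408 = 1632
    H–H: 1 × 441 = 441
    Σ(broken) = 3299 kJ
  Bonds formed (products):
    C–C: 1 × 358 = 358
    C–H: 6 × 408 = 2448
    C=C: 1 × 636 = 636
    Σ(formed) = 3442 kJ
  ΔH_2 = 3299 − 3442 = −143 kJ
ΔH_1 − ΔH_2 = +47 kJ, so reaction 2 has the more negative ΔH; |ΔH_1 − ΔH_2| = 47 kJ.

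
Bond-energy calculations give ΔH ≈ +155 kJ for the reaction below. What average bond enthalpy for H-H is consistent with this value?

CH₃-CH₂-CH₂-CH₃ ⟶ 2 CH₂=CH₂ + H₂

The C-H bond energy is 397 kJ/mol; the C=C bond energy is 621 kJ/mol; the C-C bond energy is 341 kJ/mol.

Let D be the H-H bond energy.
Σ(broken) = 3×341 + 10×397 = 4993
Σ(formed) = 8×397 + 2×621 + 1×D = 4418 + D
ΔH = Σ(broken) − Σ(formed) = (4993) − (4418 + D) = +575 − D
Setting this equal to +155 kJ gives D = 420 kJ/mol.

D(H-H) ≈ 420 kJ/mol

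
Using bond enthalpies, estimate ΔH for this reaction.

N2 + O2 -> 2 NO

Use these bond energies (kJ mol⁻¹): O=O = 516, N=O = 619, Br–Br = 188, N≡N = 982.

Bonds broken (reactants):
  N≡N: 1 × 982 = 982
  O=O: 1 × 516 = 516
  Σ(broken) = 1498 kJ
Bonds formed (products):
  N=O: 2 × 619 = 1238
  Σ(formed) = 1238 kJ
ΔH = Σ(broken) − Σ(formed) = 1498 − 1238 = +260 kJ

ΔH ≈ +260 kJ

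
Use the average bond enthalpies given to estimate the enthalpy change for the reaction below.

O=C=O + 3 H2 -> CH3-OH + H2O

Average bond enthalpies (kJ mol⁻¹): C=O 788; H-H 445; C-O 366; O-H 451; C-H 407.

Bonds broken (reactants):
  C=O: 2 × 788 = 1576
  H-H: 3 × 445 = 1335
  Σ(broken) = 2911 kJ
Bonds formed (products):
  C-H: 3 × 407 = 1221
  C-O: 1 × 366 = 366
  O-H: 3 × 451 = 1353
  Σ(formed) = 2940 kJ
ΔH = Σ(broken) − Σ(formed) = 2911 − 2940 = −29 kJ

ΔH ≈ −29 kJ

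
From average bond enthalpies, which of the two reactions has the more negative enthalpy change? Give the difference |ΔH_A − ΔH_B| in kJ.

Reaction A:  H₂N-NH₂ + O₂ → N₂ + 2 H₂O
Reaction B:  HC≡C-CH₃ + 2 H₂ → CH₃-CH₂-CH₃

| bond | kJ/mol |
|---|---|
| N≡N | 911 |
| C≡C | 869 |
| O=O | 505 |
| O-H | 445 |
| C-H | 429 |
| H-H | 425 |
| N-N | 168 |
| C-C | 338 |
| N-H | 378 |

Reaction A:
  Bonds broken (reactants):
    N-H: 4 × 378 = 1512
    N-N: 1 × 168 = 168
    O=O: 1 × 505 = 505
    Σ(broken) = 2185 kJ
  Bonds formed (products):
    N≡N: 1 × 911 = 911
    O-H: 4 × 445 = 1780
    Σ(formed) = 2691 kJ
  ΔH_A = 2185 − 2691 = −506 kJ
Reaction B:
  Bonds broken (reactants):
    C≡C: 1 × 869 = 869
    C-C: 1 × 338 = 338
    C-H: 4 × 429 = 1716
    H-H: 2 × 425 = 850
    Σ(broken) = 3773 kJ
  Bonds formed (products):
    C-C: 2 × 338 = 676
    C-H: 8 × 429 = 3432
    Σ(formed) = 4108 kJ
  ΔH_B = 3773 − 4108 = −335 kJ
ΔH_A − ΔH_B = −171 kJ, so reaction A has the more negative ΔH; |ΔH_A − ΔH_B| = 171 kJ.

Reaction A, by 171 kJ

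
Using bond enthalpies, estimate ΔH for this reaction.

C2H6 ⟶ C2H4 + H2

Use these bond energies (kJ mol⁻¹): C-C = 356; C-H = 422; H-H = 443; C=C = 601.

ΔH ≈ +156 kJ

Bonds broken (reactants):
  C-C: 1 × 356 = 356
  C-H: 6 × 422 = 2532
  Σ(broken) = 2888 kJ
Bonds formed (products):
  C-H: 4 × 422 = 1688
  C=C: 1 × 601 = 601
  H-H: 1 × 443 = 443
  Σ(formed) = 2732 kJ
ΔH = Σ(broken) − Σ(formed) = 2888 − 2732 = +156 kJ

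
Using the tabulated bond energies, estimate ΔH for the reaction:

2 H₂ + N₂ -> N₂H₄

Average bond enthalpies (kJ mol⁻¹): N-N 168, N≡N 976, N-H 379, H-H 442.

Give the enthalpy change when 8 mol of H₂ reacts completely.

Bonds broken (reactants):
  H-H: 2 × 442 = 884
  N≡N: 1 × 976 = 976
  Σ(broken) = 1860 kJ
Bonds formed (products):
  N-H: 4 × 379 = 1516
  N-N: 1 × 168 = 168
  Σ(formed) = 1684 kJ
ΔH = Σ(broken) − Σ(formed) = 1860 − 1684 = +176 kJ
For 4× the reaction as written: 4 × (+176) = +704 kJ

ΔH = +704 kJ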